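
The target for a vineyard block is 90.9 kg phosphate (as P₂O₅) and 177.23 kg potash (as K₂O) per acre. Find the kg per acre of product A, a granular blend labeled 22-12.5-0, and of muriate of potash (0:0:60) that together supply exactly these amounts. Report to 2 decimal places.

Let a = kg of product A, b = kg of muriate of potash (per acre).
P₂O₅: 0.125·a + 0·b = 90.9
K₂O: 0·a + 0.6·b = 177.23
Solving simultaneously: a = 727.2, b = 295.383.

727.20 kg product A, 295.38 kg muriate of potash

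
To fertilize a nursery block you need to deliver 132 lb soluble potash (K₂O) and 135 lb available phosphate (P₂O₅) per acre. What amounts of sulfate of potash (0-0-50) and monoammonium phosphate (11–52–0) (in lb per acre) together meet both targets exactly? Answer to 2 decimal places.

264.00 lb sulfate of potash, 259.62 lb monoammonium phosphate

With a, b = lb per acre of sulfate of potash and monoammonium phosphate:
K₂O: 0.5·a + 0·b = 132
P₂O₅: 0·a + 0.52·b = 135
Solving simultaneously: a = 264, b = 259.615.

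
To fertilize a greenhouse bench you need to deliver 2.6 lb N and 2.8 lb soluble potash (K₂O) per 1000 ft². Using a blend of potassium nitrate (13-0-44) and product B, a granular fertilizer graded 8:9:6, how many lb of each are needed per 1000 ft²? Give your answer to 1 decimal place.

Let a = lb of potassium nitrate, b = lb of product B (per 1000 ft²).
N: 0.13·a + 0.08·b = 2.6
K₂O: 0.44·a + 0.06·b = 2.8
From row1: a = (2.6 − 0.08·b) / 0.13.
Into row2: 0.44·(2.6 − 0.08·b)/0.13 + 0.06·b = 2.8 → b = 28.4672, a = 2.48175.

2.5 lb potassium nitrate, 28.5 lb product B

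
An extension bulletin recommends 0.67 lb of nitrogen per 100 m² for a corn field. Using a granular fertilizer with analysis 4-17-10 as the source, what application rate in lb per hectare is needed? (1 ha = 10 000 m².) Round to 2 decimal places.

Product per 100 m² = 0.67 / 4% = 16.75 lb.
Convert to per hectare: 16.75 × 100 = 1675 lb.

1675.00 lb of product per hectare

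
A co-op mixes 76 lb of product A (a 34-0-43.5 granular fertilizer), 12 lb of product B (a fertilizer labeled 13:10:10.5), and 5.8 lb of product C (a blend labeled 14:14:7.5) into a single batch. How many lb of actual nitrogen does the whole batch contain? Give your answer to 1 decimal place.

28.2 lb N

N mass = 34%×76 + 13%×12 + 14%×5.8 = 28.212 lb.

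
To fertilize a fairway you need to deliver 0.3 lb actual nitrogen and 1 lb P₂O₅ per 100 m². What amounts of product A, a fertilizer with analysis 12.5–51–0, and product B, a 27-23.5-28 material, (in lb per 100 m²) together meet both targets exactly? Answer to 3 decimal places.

1.842 lb product A, 0.258 lb product B

Per-100 m² balance (a = product A, b = product B):
N: 0.125·a + 0.27·b = 0.3
P₂O₅: 0.51·a + 0.235·b = 1
Eliminate a: (row1) − 0.125/0.51·(row2) → 0.212402·b = 0.054902, so b = 0.258481.
Back-substitute: a = (0.3 − 0.27·0.258481) / 0.125 = 1.84168.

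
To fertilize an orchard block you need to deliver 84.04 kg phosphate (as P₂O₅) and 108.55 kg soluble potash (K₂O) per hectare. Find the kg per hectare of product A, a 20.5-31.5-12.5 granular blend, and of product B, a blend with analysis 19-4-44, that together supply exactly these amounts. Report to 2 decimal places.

With a, b = kg per hectare of product A and product B:
P₂O₅: 0.315·a + 0.04·b = 84.04
K₂O: 0.125·a + 0.44·b = 108.55
Solving simultaneously: a = 244.278, b = 177.307.

244.28 kg product A, 177.31 kg product B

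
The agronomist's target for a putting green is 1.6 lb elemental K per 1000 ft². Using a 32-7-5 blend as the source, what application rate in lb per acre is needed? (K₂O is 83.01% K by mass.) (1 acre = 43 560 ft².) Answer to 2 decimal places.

As K₂O: 1.6 / 0.8301 = 1.92748 lb per 1000 ft².
Product per 1000 ft² = 1.92748 / 5% = 38.5496 lb.
Convert to per acre: 38.5496 × 43.56 = 1679.219 lb.

1679.22 lb of product per acre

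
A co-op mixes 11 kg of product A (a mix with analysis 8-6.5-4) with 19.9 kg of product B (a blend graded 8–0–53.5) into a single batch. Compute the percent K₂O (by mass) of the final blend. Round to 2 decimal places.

35.88% K₂O

Total mass = 11 + 19.9 = 30.9 kg.
K₂O mass = 4%×11 + 53.5%×19.9 = 11.0865 kg.
% K₂O = 11.0865 / 30.9 = 35.8786%.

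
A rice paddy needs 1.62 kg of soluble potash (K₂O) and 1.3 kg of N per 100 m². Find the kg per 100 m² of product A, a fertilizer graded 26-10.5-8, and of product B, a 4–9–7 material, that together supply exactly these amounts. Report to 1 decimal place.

1.7 kg product A, 21.1 kg product B

With a, b = kg per 100 m² of product A and product B:
K₂O: 0.08·a + 0.07·b = 1.62
N: 0.26·a + 0.04·b = 1.3
Eliminate a: (row1) − 0.08/0.26·(row2) → 0.0576923·b = 1.22, so b = 21.1467.
Back-substitute: a = (1.62 − 0.07·21.1467) / 0.08 = 1.74667.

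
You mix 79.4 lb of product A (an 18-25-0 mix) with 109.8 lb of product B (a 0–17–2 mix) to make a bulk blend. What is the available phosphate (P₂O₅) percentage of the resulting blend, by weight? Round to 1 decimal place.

20.4% P₂O₅

Total mass = 79.4 + 109.8 = 189.2 lb.
P₂O₅ mass = 25%×79.4 + 17%×109.8 = 38.516 lb.
% P₂O₅ = 38.516 / 189.2 = 20.3573%.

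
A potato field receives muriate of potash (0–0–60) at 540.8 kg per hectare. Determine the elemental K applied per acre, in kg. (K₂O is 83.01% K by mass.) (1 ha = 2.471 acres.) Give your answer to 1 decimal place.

109.0 kg K per acre

K₂O per hectare = 540.8 × 60% = 324.48 kg.
Elemental K = 324.48 × 0.8301 = 269.351 kg per hectare.
Convert to per acre: 269.351 × 0.404694 = 109.005 kg.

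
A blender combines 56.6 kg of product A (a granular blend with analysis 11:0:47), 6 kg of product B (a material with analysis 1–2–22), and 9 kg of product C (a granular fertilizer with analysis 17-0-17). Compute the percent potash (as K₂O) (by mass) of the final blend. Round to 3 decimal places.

Total mass = 56.6 + 6 + 9 = 71.6 kg.
K₂O mass = 47%×56.6 + 22%×6 + 17%×9 = 29.452 kg.
% K₂O = 29.452 / 71.6 = 41.1341%.

41.134% K₂O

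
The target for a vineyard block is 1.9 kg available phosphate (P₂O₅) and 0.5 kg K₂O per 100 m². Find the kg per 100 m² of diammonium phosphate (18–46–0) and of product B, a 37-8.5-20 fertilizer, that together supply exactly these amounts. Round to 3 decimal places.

3.668 kg diammonium phosphate, 2.500 kg product B

With a, b = kg per 100 m² of diammonium phosphate and product B:
P₂O₅: 0.46·a + 0.085·b = 1.9
K₂O: 0·a + 0.2·b = 0.5
Solving simultaneously: a = 3.66848, b = 2.5.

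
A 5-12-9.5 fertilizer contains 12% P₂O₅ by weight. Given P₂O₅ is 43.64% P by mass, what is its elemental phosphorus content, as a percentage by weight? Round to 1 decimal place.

5.2% P

%P = 12 × 0.4364 = 5.2368%.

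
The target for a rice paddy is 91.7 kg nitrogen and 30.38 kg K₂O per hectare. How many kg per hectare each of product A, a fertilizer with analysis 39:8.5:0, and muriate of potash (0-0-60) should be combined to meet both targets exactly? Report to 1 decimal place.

235.1 kg product A, 50.6 kg muriate of potash

Per-hectare balance (a = product A, b = muriate of potash):
N: 0.39·a + 0·b = 91.7
K₂O: 0·a + 0.6·b = 30.38
Solving simultaneously: a = 235.128, b = 50.6333.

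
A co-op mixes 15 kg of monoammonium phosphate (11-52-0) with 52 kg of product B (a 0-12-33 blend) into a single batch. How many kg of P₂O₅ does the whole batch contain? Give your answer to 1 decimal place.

P₂O₅ mass = 52%×15 + 12%×52 = 14.04 kg.

14.0 kg P₂O₅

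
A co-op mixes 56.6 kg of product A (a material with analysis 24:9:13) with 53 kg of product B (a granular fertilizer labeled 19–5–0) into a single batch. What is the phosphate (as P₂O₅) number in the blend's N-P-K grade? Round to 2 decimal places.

Total mass = 56.6 + 53 = 109.6 kg.
P₂O₅ mass = 9%×56.6 + 5%×53 = 7.744 kg.
% P₂O₅ = 7.744 / 109.6 = 7.06569%.

7.07% P₂O₅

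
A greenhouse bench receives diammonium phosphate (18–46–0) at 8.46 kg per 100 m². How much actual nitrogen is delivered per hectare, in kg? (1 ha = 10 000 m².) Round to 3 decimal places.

nitrogen per 100 m² = 8.46 × 18% = 1.5228 kg.
Convert to per hectare: 1.5228 × 100 = 152.28 kg.

152.280 kg N per hectare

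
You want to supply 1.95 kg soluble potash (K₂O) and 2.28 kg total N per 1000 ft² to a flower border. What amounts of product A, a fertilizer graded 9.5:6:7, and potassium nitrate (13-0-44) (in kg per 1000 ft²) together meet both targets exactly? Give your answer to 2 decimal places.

With a, b = kg per 1000 ft² of product A and potassium nitrate:
K₂O: 0.07·a + 0.44·b = 1.95
N: 0.095·a + 0.13·b = 2.28
Eliminate b: (row1) − 0.44/0.13·(row2) → -0.251538·a = -5.76692, so a = 22.9266.
Then b = (2.28 − 0.095·22.9266) / 0.13 = 0.784404.

22.93 kg product A, 0.78 kg potassium nitrate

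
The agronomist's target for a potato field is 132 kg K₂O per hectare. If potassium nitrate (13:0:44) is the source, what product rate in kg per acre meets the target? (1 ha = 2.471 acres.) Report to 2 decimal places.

121.41 kg of product per acre

Product per hectare = 132 / 44% = 300 kg.
Convert to per acre: 300 × 0.404694 = 121.408 kg.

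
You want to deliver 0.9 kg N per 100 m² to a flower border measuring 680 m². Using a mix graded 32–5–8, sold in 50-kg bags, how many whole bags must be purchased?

1 bags

Product per 100 m² = 0.9 / 32% = 2.8125 kg.
Total product = 2.8125 × 680 / 100 = 19.125 kg.
Bags = ⌈19.125 / 50⌉ = 1.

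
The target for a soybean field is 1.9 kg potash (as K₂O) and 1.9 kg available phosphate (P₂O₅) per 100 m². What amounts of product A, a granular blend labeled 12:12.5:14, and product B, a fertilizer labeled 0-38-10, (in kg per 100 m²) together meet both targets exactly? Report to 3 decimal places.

Per-100 m² balance (a = product A, b = product B):
K₂O: 0.14·a + 0.1·b = 1.9
P₂O₅: 0.125·a + 0.38·b = 1.9
Eliminate a: (row1) − 0.14/0.125·(row2) → -0.3256·b = -0.228, so b = 0.700246.
Back-substitute: a = (1.9 − 0.1·0.700246) / 0.14 = 13.0713.

13.071 kg product A, 0.700 kg product B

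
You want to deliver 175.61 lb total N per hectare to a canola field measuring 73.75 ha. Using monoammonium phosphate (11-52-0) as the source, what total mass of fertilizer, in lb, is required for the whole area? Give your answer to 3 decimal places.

117738.523 lb

Product per hectare = 175.61 / 11% = 1596.45 lb.
Total product = 1596.45 × 73.75 = 117738.5227 lb.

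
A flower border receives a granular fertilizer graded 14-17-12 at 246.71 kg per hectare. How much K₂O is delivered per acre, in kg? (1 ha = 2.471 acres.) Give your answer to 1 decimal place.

12.0 kg K₂O per acre

K₂O per hectare = 246.71 × 12% = 29.6052 kg.
Convert to per acre: 29.6052 × 0.404694 = 11.9811 kg.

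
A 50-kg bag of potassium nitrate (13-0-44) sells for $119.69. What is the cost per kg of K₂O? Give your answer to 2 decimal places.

$5.44 per kg K₂O

K₂O in bag = 50 × 44% = 22 kg.
Cost per kg K₂O = $119.69 / 22 = $5.4405.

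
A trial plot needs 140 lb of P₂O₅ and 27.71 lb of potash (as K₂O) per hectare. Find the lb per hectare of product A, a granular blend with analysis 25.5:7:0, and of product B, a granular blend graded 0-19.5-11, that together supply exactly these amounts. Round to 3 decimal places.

1298.253 lb product A, 251.909 lb product B

Let a = lb of product A, b = lb of product B (per hectare).
P₂O₅: 0.07·a + 0.195·b = 140
K₂O: 0·a + 0.11·b = 27.71
Solving simultaneously: a = 1298.2532, b = 251.9091.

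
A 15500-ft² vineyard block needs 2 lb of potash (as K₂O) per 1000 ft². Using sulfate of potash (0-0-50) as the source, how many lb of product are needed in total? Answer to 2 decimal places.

62.00 lb

Product per 1000 ft² = 2 / 50% = 4 lb.
Total product = 4 × 15500 / 1000 = 62 lb.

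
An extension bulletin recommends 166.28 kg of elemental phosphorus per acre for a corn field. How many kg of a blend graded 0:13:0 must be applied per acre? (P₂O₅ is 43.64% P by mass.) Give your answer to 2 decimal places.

2930.97 kg of product per acre

As P₂O₅: 166.28 / 0.4364 = 381.027 kg per acre.
Product per acre = 381.027 / 13% = 2930.974 kg.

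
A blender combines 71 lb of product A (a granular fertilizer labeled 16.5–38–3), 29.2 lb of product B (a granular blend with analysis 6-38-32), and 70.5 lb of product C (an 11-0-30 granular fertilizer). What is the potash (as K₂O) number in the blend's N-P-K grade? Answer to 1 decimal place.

19.1% K₂O

Total mass = 71 + 29.2 + 70.5 = 170.7 lb.
K₂O mass = 3%×71 + 32%×29.2 + 30%×70.5 = 32.624 lb.
% K₂O = 32.624 / 170.7 = 19.1119%.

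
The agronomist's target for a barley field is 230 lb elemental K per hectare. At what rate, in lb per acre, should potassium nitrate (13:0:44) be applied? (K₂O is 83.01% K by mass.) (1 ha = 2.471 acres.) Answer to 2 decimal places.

As K₂O: 230 / 0.8301 = 277.075 lb per hectare.
Product per hectare = 277.075 / 44% = 629.716 lb.
Convert to per acre: 629.716 × 0.404694 = 254.843 lb.

254.84 lb of product per acre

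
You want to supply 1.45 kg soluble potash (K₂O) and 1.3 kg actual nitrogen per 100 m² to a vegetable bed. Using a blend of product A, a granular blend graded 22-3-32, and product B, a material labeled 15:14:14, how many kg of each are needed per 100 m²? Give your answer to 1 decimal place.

2.1 kg product A, 5.6 kg product B

Per-100 m² balance (a = product A, b = product B):
K₂O: 0.32·a + 0.14·b = 1.45
N: 0.22·a + 0.15·b = 1.3
Eliminate a: (row1) − 0.32/0.22·(row2) → -0.0781818·b = -0.440909, so b = 5.63953.
Back-substitute: a = (1.45 − 0.14·5.63953) / 0.32 = 2.06395.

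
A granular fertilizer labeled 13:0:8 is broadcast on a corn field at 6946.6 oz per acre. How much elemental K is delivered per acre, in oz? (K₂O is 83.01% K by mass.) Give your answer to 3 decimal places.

K₂O per acre = 6946.6 × 8% = 555.728 oz.
Elemental K = 555.728 × 0.8301 = 461.3098 oz per acre.

461.310 oz K per acre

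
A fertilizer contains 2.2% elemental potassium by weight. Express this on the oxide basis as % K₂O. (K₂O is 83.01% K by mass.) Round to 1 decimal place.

2.7% K₂O

%K₂O = 2.2 / 0.8301 = 2.65028%.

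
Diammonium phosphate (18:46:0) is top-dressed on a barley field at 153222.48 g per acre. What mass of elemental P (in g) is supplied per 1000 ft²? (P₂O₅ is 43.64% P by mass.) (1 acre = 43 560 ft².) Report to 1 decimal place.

706.1 g P per thousand sq ft

P₂O₅ per acre = 153222.48 × 46% = 70482.3 g.
Elemental P = 70482.3 × 0.4364 = 30758.5 g per acre.
Convert to per 1000 ft²: 30758.5 × 0.0229568 = 706.118 g.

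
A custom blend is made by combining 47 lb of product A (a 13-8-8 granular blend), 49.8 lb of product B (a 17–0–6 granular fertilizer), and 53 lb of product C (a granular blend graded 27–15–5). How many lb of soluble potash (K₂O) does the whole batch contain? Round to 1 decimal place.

K₂O mass = 8%×47 + 6%×49.8 + 5%×53 = 9.398 lb.

9.4 lb K₂O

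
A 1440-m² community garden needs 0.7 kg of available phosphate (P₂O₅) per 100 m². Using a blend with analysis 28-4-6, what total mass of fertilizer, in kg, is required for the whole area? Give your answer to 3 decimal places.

Product per 100 m² = 0.7 / 4% = 17.5 kg.
Total product = 17.5 × 1440 / 100 = 252 kg.

252.000 kg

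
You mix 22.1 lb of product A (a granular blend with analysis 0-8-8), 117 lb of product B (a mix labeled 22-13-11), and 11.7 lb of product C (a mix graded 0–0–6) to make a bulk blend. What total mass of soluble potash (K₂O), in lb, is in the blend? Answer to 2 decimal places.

K₂O mass = 8%×22.1 + 11%×117 + 6%×11.7 = 15.34 lb.

15.34 lb K₂O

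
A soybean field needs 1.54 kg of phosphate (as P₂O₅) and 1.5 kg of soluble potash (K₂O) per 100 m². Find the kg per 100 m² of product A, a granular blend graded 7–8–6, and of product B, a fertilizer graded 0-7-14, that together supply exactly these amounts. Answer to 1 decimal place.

Per-100 m² balance (a = product A, b = product B):
P₂O₅: 0.08·a + 0.07·b = 1.54
K₂O: 0.06·a + 0.14·b = 1.5
From row1: a = (1.54 − 0.07·b) / 0.08.
Into row2: 0.06·(1.54 − 0.07·b)/0.08 + 0.14·b = 1.5 → b = 3.94286, a = 15.8.

15.8 kg product A, 3.9 kg product B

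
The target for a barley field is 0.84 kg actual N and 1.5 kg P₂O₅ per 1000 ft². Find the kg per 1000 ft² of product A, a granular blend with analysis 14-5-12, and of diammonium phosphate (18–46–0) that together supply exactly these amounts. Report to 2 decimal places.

2.10 kg product A, 3.03 kg diammonium phosphate

With a, b = kg per 1000 ft² of product A and diammonium phosphate:
N: 0.14·a + 0.18·b = 0.84
P₂O₅: 0.05·a + 0.46·b = 1.5
Eliminate a: (row1) − 0.14/0.05·(row2) → -1.108·b = -3.36, so b = 3.03249.
Back-substitute: a = (0.84 − 0.18·3.03249) / 0.14 = 2.10108.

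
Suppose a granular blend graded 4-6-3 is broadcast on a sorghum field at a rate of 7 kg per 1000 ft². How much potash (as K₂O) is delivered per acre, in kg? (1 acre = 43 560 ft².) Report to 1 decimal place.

9.1 kg K₂O per acre

K₂O per 1000 ft² = 7 × 3% = 0.21 kg.
Convert to per acre: 0.21 × 43.56 = 9.1476 kg.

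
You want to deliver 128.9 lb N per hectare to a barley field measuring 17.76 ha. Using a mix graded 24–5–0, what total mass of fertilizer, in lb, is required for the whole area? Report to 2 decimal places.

Product per hectare = 128.9 / 24% = 537.083 lb.
Total product = 537.083 × 17.76 = 9538.6 lb.

9538.60 lb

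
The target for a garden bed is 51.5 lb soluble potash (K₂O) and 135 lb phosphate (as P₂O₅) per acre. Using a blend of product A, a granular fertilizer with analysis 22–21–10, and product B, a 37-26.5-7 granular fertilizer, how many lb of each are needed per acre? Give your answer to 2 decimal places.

With a, b = lb per acre of product A and product B:
K₂O: 0.1·a + 0.07·b = 51.5
P₂O₅: 0.21·a + 0.265·b = 135
From row1: a = (51.5 − 0.07·b) / 0.1.
Into row2: 0.21·(51.5 − 0.07·b)/0.1 + 0.265·b = 135 → b = 227.542, a = 355.7203.

355.72 lb product A, 227.54 lb product B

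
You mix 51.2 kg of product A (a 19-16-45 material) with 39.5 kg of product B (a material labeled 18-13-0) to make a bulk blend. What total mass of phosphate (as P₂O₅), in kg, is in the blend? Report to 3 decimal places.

P₂O₅ mass = 16%×51.2 + 13%×39.5 = 13.327 kg.

13.327 kg P₂O₅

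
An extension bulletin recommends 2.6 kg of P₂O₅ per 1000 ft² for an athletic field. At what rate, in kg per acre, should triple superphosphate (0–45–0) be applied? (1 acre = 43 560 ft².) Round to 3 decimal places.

Product per 1000 ft² = 2.6 / 45% = 5.77778 kg.
Convert to per acre: 5.77778 × 43.56 = 251.68 kg.

251.680 kg of product per acre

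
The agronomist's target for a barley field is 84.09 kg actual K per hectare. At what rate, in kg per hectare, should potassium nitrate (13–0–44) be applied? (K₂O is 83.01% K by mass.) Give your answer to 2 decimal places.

230.23 kg of product per hectare

As K₂O: 84.09 / 0.8301 = 101.301 kg per hectare.
Product per hectare = 101.301 / 44% = 230.2297 kg.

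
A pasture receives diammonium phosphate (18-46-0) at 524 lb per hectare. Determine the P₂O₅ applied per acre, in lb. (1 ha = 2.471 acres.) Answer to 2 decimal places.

97.55 lb P₂O₅ per acre

P₂O₅ per hectare = 524 × 46% = 241.04 lb.
Convert to per acre: 241.04 × 0.404694 = 97.5476 lb.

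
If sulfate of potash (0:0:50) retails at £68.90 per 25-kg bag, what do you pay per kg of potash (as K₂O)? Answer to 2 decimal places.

£5.51 per kg K₂O

K₂O in bag = 25 × 50% = 12.5 kg.
Cost per kg K₂O = £68.90 / 12.5 = £5.5120.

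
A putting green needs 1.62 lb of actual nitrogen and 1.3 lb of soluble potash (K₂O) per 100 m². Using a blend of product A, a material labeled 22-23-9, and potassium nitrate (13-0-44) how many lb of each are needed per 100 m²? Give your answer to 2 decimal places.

6.39 lb product A, 1.65 lb potassium nitrate

Let a = lb of product A, b = lb of potassium nitrate (per 100 m²).
N: 0.22·a + 0.13·b = 1.62
K₂O: 0.09·a + 0.44·b = 1.3
Eliminate b: (row1) − 0.13/0.44·(row2) → 0.193409·a = 1.23591, so a = 6.39013.
Then b = (1.3 − 0.09·6.39013) / 0.44 = 1.64747.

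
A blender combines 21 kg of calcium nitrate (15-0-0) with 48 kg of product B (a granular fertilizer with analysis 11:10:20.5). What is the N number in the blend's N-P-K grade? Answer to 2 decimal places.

Total mass = 21 + 48 = 69 kg.
N mass = 15%×21 + 11%×48 = 8.43 kg.
% N = 8.43 / 69 = 12.2174%.

12.22% N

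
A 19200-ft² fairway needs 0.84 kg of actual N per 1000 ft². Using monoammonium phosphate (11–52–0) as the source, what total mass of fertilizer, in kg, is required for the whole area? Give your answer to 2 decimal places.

146.62 kg

Product per 1000 ft² = 0.84 / 11% = 7.63636 kg.
Total product = 7.63636 × 19200 / 1000 = 146.618 kg.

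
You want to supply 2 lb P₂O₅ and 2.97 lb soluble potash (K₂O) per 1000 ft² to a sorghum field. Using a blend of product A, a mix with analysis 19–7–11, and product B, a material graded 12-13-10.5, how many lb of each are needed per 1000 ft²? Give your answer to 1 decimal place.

25.3 lb product A, 1.7 lb product B

With a, b = lb per 1000 ft² of product A and product B:
P₂O₅: 0.07·a + 0.13·b = 2
K₂O: 0.11·a + 0.105·b = 2.97
Eliminate b: (row1) − 0.13/0.105·(row2) → -0.0661905·a = -1.67714, so a = 25.3381.
Then b = (2.97 − 0.11·25.3381) / 0.105 = 1.74101.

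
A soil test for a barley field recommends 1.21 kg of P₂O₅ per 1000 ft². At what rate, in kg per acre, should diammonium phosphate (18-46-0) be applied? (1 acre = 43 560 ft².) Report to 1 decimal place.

114.6 kg of product per acre

Product per 1000 ft² = 1.21 / 46% = 2.63043 kg.
Convert to per acre: 2.63043 × 43.56 = 114.582 kg.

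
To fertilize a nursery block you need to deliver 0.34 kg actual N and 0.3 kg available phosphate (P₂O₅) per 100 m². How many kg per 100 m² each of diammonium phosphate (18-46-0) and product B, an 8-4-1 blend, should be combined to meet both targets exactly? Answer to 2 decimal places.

Let a = kg of diammonium phosphate, b = kg of product B (per 100 m²).
N: 0.18·a + 0.08·b = 0.34
P₂O₅: 0.46·a + 0.04·b = 0.3
Eliminate a: (row1) − 0.18/0.46·(row2) → 0.0643478·b = 0.222609, so b = 3.45946.
Back-substitute: a = (0.34 − 0.08·3.45946) / 0.18 = 0.351351.

0.35 kg diammonium phosphate, 3.46 kg product B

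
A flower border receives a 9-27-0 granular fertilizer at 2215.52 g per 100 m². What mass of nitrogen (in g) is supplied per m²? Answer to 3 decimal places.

1.994 g N per sq m

nitrogen per 100 m² = 2215.52 × 9% = 199.397 g.
Convert to per m²: 199.397 × 0.01 = 1.99397 g.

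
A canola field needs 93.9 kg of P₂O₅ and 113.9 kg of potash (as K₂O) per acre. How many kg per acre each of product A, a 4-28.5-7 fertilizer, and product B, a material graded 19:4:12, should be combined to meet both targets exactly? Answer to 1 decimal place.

Per-acre balance (a = product A, b = product B):
P₂O₅: 0.285·a + 0.04·b = 93.9
K₂O: 0.07·a + 0.12·b = 113.9
Eliminate a: (row1) − 0.285/0.07·(row2) → -0.448571·b = -369.836, so b = 824.475.
Back-substitute: a = (93.9 − 0.04·824.475) / 0.285 = 213.758.

213.8 kg product A, 824.5 kg product B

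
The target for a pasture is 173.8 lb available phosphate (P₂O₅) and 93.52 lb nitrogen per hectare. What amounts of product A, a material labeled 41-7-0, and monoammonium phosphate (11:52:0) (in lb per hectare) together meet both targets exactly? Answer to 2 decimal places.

Let a = lb of product A, b = lb of monoammonium phosphate (per hectare).
P₂O₅: 0.07·a + 0.52·b = 173.8
N: 0.41·a + 0.11·b = 93.52
Solving simultaneously: a = 143.613, b = 314.898.

143.61 lb product A, 314.90 lb monoammonium phosphate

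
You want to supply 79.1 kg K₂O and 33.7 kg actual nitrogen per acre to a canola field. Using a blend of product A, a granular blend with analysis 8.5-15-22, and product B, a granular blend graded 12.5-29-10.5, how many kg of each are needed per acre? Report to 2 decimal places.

341.80 kg product A, 37.17 kg product B

Let a = kg of product A, b = kg of product B (per acre).
K₂O: 0.22·a + 0.105·b = 79.1
N: 0.085·a + 0.125·b = 33.7
Eliminate a: (row1) − 0.22/0.085·(row2) → -0.218529·b = -8.12353, so b = 37.1736.
Back-substitute: a = (79.1 − 0.105·37.1736) / 0.22 = 341.803.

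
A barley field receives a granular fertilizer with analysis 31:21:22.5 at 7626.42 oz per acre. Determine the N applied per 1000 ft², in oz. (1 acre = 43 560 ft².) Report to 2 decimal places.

nitrogen per acre = 7626.42 × 31% = 2364.19 oz.
Convert to per 1000 ft²: 2364.19 × 0.0229568 = 54.2743 oz.

54.27 oz N per thousand sq ft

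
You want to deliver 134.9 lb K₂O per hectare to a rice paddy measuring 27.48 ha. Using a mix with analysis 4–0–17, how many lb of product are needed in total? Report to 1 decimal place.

21806.2 lb

Product per hectare = 134.9 / 17% = 793.529 lb.
Total product = 793.529 × 27.48 = 21806.19 lb.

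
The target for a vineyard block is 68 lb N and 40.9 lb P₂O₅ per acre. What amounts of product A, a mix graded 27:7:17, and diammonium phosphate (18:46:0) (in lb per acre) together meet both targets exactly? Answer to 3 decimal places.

Per-acre balance (a = product A, b = diammonium phosphate):
N: 0.27·a + 0.18·b = 68
P₂O₅: 0.07·a + 0.46·b = 40.9
Solving simultaneously: a = 214.318996, b = 56.2993.

214.319 lb product A, 56.299 lb diammonium phosphate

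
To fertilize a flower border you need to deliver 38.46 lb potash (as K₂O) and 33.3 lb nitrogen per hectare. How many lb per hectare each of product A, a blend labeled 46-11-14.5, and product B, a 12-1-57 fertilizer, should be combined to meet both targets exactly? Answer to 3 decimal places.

With a, b = lb per hectare of product A and product B:
K₂O: 0.145·a + 0.57·b = 38.46
N: 0.46·a + 0.12·b = 33.3
Eliminate a: (row1) − 0.145/0.46·(row2) → 0.532174·b = 27.9633, so b = 52.5453.
Back-substitute: a = (38.46 − 0.57·52.5453) / 0.145 = 58.6838.

58.684 lb product A, 52.545 lb product B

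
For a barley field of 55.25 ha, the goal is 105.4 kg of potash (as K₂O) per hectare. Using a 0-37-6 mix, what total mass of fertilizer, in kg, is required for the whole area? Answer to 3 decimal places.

97055.833 kg

Product per hectare = 105.4 / 6% = 1756.67 kg.
Total product = 1756.67 × 55.25 = 97055.8333 kg.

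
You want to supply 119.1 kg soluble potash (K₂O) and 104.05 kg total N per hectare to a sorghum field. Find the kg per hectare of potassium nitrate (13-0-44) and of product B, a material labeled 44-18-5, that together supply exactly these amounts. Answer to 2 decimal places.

252.28 kg potassium nitrate, 161.94 kg product B

With a, b = kg per hectare of potassium nitrate and product B:
K₂O: 0.44·a + 0.05·b = 119.1
N: 0.13·a + 0.44·b = 104.05
Eliminate b: (row1) − 0.05/0.44·(row2) → 0.425227·a = 107.276, so a = 252.2795.
Then b = (104.05 − 0.13·252.2795) / 0.44 = 161.9401.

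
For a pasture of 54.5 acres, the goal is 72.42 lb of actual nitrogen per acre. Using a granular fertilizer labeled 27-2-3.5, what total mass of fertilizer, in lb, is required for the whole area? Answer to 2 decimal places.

14618.11 lb

Product per acre = 72.42 / 27% = 268.222 lb.
Total product = 268.222 × 54.5 = 14618.111 lb.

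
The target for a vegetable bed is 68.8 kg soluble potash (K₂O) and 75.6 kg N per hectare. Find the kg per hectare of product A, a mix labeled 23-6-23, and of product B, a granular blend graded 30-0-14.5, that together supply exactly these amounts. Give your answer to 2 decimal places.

With a, b = kg per hectare of product A and product B:
K₂O: 0.23·a + 0.145·b = 68.8
N: 0.23·a + 0.3·b = 75.6
From row1: a = (68.8 − 0.145·b) / 0.23.
Into row2: 0.23·(68.8 − 0.145·b)/0.23 + 0.3·b = 75.6 → b = 43.871, a = 271.473.

271.47 kg product A, 43.87 kg product B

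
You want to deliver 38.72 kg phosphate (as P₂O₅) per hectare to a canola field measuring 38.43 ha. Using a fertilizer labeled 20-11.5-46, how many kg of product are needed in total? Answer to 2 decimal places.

Product per hectare = 38.72 / 11.5% = 336.696 kg.
Total product = 336.696 × 38.43 = 12939.214 kg.

12939.21 kg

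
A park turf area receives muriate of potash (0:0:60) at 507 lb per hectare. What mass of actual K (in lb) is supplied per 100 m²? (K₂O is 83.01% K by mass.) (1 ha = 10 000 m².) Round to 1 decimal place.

K₂O per hectare = 507 × 60% = 304.2 lb.
Elemental K = 304.2 × 0.8301 = 252.516 lb per hectare.
Convert to per 100 m²: 252.516 × 0.01 = 2.52516 lb.

2.5 lb K per hundred sq m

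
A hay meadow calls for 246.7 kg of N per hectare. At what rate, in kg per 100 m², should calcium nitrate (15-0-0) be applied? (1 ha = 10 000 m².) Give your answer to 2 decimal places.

16.45 kg of product per hundred sq m

Product per hectare = 246.7 / 15% = 1644.67 kg.
Convert to per 100 m²: 1644.67 × 0.01 = 16.4467 kg.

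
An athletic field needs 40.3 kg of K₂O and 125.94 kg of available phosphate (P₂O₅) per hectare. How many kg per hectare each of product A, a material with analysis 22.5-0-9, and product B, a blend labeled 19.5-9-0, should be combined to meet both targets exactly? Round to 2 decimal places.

Per-hectare balance (a = product A, b = product B):
K₂O: 0.09·a + 0·b = 40.3
P₂O₅: 0·a + 0.09·b = 125.94
Solving simultaneously: a = 447.778, b = 1399.333.

447.78 kg product A, 1399.33 kg product B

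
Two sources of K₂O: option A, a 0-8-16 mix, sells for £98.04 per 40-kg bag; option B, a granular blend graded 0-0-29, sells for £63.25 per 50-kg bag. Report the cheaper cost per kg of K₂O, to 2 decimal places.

option A: K₂O per bag = 40 × 16% = 6.4 kg; cost = 98.04 / 6.4 = £15.3187/kg K₂O.
option B: K₂O per bag = 50 × 29% = 14.5 kg; cost = 63.25 / 14.5 = £4.3621/kg K₂O.
option B is cheaper.

£4.36 per kg K₂O (option B)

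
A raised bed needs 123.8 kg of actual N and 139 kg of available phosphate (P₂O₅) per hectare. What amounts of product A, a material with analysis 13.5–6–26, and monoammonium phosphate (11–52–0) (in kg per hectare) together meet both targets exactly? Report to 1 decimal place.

771.8 kg product A, 178.3 kg monoammonium phosphate

With a, b = kg per hectare of product A and monoammonium phosphate:
N: 0.135·a + 0.11·b = 123.8
P₂O₅: 0.06·a + 0.52·b = 139
Eliminate b: (row1) − 0.11/0.52·(row2) → 0.122308·a = 94.3962, so a = 771.792.
Then b = (139 − 0.06·771.792) / 0.52 = 178.255.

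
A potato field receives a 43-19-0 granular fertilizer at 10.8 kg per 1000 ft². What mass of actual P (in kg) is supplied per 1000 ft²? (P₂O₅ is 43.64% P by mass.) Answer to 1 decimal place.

0.9 kg P per thousand sq ft

P₂O₅ per 1000 ft² = 10.8 × 19% = 2.052 kg.
Elemental P = 2.052 × 0.4364 = 0.895493 kg per 1000 ft².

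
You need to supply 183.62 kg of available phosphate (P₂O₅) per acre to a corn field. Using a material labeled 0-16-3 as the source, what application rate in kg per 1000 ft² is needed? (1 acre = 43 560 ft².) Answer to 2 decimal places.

26.35 kg of product per thousand sq ft

Product per acre = 183.62 / 16% = 1147.62 kg.
Convert to per 1000 ft²: 1147.62 × 0.0229568 = 26.3458 kg.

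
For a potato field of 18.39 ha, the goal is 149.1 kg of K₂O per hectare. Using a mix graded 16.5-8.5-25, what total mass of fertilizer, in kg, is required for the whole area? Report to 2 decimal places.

Product per hectare = 149.1 / 25% = 596.4 kg.
Total product = 596.4 × 18.39 = 10967.796 kg.

10967.80 kg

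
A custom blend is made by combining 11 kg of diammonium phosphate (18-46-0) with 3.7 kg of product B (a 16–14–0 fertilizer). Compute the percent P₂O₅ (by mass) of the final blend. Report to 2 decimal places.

37.95% P₂O₅

Total mass = 11 + 3.7 = 14.7 kg.
P₂O₅ mass = 46%×11 + 14%×3.7 = 5.578 kg.
% P₂O₅ = 5.578 / 14.7 = 37.9456%.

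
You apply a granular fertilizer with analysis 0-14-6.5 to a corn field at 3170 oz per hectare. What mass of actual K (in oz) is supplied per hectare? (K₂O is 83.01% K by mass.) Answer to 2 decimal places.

K₂O per hectare = 3170 × 6.5% = 206.05 oz.
Elemental K = 206.05 × 0.8301 = 171.042 oz per hectare.

171.04 oz K per hectare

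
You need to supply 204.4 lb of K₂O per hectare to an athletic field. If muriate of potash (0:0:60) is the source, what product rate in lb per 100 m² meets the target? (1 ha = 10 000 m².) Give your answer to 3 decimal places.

Product per hectare = 204.4 / 60% = 340.667 lb.
Convert to per 100 m²: 340.667 × 0.01 = 3.40667 lb.

3.407 lb of product per hundred sq m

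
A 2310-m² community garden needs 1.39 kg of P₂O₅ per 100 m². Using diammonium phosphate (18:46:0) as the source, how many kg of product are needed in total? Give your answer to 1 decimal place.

Product per 100 m² = 1.39 / 46% = 3.02174 kg.
Total product = 3.02174 × 2310 / 100 = 69.8022 kg.

69.8 kg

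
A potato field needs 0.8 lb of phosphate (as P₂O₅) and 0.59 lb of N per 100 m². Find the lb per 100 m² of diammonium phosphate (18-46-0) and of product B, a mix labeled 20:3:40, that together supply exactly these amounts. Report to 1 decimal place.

Let a = lb of diammonium phosphate, b = lb of product B (per 100 m²).
P₂O₅: 0.46·a + 0.03·b = 0.8
N: 0.18·a + 0.2·b = 0.59
From row1: a = (0.8 − 0.03·b) / 0.46.
Into row2: 0.18·(0.8 − 0.03·b)/0.46 + 0.2·b = 0.59 → b = 1.47113, a = 1.64319.

1.6 lb diammonium phosphate, 1.5 lb product B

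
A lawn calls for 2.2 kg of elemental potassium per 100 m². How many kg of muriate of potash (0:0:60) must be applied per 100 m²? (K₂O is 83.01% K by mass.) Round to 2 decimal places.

As K₂O: 2.2 / 0.8301 = 2.65028 kg per 100 m².
Product per 100 m² = 2.65028 / 60% = 4.41714 kg.

4.42 kg of product per hundred sq m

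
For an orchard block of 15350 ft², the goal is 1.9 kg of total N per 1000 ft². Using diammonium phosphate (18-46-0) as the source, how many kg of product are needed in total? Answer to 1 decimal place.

162.0 kg

Product per 1000 ft² = 1.9 / 18% = 10.5556 kg.
Total product = 10.5556 × 15350 / 1000 = 162.028 kg.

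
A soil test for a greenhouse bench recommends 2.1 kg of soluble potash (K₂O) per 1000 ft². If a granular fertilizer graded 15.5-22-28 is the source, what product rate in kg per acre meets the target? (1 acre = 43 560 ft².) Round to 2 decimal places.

326.70 kg of product per acre

Product per 1000 ft² = 2.1 / 28% = 7.5 kg.
Convert to per acre: 7.5 × 43.56 = 326.7 kg.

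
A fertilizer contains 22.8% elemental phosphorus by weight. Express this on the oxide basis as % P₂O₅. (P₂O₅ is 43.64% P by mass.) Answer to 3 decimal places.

%P₂O₅ = 22.8 / 0.4364 = 52.2456%.

52.246% P₂O₅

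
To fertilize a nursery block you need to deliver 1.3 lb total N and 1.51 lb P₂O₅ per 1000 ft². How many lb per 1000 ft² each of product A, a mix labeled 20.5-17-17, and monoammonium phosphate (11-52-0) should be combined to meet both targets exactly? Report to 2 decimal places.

5.80 lb product A, 1.01 lb monoammonium phosphate

With a, b = lb per 1000 ft² of product A and monoammonium phosphate:
N: 0.205·a + 0.11·b = 1.3
P₂O₅: 0.17·a + 0.52·b = 1.51
Eliminate b: (row1) − 0.11/0.52·(row2) → 0.169038·a = 0.980577, so a = 5.80091.
Then b = (1.51 − 0.17·5.80091) / 0.52 = 1.00739.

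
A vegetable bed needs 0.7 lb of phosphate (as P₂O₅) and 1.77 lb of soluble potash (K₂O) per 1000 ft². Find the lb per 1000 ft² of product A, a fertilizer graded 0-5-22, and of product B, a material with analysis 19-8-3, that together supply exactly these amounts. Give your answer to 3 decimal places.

With a, b = lb per 1000 ft² of product A and product B:
P₂O₅: 0.05·a + 0.08·b = 0.7
K₂O: 0.22·a + 0.03·b = 1.77
Eliminate a: (row1) − 0.05/0.22·(row2) → 0.0731818·b = 0.297727, so b = 4.06832.
Back-substitute: a = (0.7 − 0.08·4.06832) / 0.05 = 7.49068.

7.491 lb product A, 4.068 lb product B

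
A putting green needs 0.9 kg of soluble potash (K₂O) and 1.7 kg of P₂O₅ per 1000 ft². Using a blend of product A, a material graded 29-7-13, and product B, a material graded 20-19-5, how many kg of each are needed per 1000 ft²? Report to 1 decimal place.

Let a = kg of product A, b = kg of product B (per 1000 ft²).
K₂O: 0.13·a + 0.05·b = 0.9
P₂O₅: 0.07·a + 0.19·b = 1.7
Eliminate b: (row1) − 0.05/0.19·(row2) → 0.111579·a = 0.452632, so a = 4.0566.
Then b = (1.7 − 0.07·4.0566) / 0.19 = 7.45283.

4.1 kg product A, 7.5 kg product B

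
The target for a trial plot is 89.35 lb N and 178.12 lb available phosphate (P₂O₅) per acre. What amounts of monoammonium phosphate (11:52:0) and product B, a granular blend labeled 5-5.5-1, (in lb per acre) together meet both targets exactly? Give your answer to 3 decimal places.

200.088 lb monoammonium phosphate, 1346.807 lb product B

With a, b = lb per acre of monoammonium phosphate and product B:
N: 0.11·a + 0.05·b = 89.35
P₂O₅: 0.52·a + 0.055·b = 178.12
Solving simultaneously: a = 200.0877, b = 1346.80702.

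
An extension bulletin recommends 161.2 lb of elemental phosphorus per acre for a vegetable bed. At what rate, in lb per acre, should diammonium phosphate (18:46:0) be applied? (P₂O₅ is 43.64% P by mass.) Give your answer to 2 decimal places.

803.01 lb of product per acre

As P₂O₅: 161.2 / 0.4364 = 369.386 lb per acre.
Product per acre = 369.386 / 46% = 803.013 lb.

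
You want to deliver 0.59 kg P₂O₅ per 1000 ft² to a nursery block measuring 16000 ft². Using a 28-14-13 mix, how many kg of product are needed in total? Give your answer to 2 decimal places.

67.43 kg

Product per 1000 ft² = 0.59 / 14% = 4.21429 kg.
Total product = 4.21429 × 16000 / 1000 = 67.4286 kg.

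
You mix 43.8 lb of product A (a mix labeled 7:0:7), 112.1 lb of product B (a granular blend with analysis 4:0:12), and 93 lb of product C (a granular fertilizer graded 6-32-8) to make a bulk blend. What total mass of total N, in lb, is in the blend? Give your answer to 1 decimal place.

13.1 lb N

N mass = 7%×43.8 + 4%×112.1 + 6%×93 = 13.13 lb.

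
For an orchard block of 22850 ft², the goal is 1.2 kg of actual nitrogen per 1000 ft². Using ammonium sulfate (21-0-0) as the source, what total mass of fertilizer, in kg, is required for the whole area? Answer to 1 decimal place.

130.6 kg

Product per 1000 ft² = 1.2 / 21% = 5.71429 kg.
Total product = 5.71429 × 22850 / 1000 = 130.571 kg.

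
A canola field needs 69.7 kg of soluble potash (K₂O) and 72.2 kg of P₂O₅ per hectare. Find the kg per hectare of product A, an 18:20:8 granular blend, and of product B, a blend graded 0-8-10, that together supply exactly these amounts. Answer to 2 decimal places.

Let a = kg of product A, b = kg of product B (per hectare).
K₂O: 0.08·a + 0.1·b = 69.7
P₂O₅: 0.2·a + 0.08·b = 72.2
From row1: a = (69.7 − 0.1·b) / 0.08.
Into row2: 0.2·(69.7 − 0.1·b)/0.08 + 0.08·b = 72.2 → b = 600.294, a = 120.882.

120.88 kg product A, 600.29 kg product B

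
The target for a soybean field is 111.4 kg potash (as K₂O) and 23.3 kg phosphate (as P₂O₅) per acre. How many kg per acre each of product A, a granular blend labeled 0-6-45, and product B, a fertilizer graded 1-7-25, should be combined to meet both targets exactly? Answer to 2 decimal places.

With a, b = kg per acre of product A and product B:
K₂O: 0.45·a + 0.25·b = 111.4
P₂O₅: 0.06·a + 0.07·b = 23.3
Eliminate a: (row1) − 0.45/0.06·(row2) → -0.275·b = -63.35, so b = 230.364.
Back-substitute: a = (111.4 − 0.25·230.364) / 0.45 = 119.576.

119.58 kg product A, 230.36 kg product B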